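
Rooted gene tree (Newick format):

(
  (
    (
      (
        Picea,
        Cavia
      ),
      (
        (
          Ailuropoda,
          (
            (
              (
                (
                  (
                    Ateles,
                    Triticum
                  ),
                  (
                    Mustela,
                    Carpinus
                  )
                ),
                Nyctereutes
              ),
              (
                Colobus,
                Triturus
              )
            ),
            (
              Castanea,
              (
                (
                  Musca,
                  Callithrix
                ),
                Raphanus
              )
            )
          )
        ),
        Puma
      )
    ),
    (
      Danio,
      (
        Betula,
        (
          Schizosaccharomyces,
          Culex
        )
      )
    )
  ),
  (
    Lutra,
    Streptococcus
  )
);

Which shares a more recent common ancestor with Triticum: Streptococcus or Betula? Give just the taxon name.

Betula

The MRCA of Triticum and Betula subtends (((Picea,Cavia),((Ailuropoda,(((((Ateles,Triticum),(Mustela,Carpinus)),Nyctereutes),(Colobus,Triturus)),(Castanea,((Musca,Callithrix),Raphanus)))),Puma)),(Danio,(Betula,(Schizosaccharomyces,Culex)))) (19 taxa).
The MRCA of Triticum and Streptococcus is the root, subtending the entire tree (21 taxa).
The first is nested inside the second, so Triticum shares a more recent common ancestor with Betula.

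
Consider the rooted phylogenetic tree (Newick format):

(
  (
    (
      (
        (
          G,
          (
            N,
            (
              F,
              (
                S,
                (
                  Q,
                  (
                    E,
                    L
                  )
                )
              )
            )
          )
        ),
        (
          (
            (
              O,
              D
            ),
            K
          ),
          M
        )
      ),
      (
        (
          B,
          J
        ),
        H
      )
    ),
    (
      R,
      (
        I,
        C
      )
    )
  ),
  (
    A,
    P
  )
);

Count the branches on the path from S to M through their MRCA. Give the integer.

7

The MRCA of S and M is the node subtending ((G,(N,(F,(S,(Q,(E,L)))))),(((O,D),K),M)).
From S up to that node: 5 branches. From M up to the same node: 2 branches. Total: 5 + 2 = 7.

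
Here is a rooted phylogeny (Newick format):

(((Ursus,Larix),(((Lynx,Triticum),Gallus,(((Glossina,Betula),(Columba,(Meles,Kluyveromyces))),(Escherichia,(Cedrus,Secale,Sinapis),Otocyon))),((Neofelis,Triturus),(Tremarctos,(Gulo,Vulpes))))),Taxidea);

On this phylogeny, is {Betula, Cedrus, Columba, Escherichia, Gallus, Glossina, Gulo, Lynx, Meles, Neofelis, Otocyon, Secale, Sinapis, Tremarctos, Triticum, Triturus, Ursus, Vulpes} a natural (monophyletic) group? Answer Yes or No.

No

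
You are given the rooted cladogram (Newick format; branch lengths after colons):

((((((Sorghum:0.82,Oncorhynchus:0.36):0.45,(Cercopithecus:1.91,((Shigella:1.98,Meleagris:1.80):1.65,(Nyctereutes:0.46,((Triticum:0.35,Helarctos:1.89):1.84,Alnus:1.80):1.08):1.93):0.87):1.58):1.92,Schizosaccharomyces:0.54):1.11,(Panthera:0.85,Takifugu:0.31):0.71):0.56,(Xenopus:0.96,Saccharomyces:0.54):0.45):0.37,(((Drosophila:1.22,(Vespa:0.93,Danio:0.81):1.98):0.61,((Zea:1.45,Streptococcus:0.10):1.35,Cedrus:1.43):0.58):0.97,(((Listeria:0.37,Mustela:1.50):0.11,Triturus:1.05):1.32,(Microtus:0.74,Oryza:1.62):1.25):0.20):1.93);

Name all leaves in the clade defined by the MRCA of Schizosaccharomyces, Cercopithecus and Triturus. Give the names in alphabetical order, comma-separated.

Alnus, Cedrus, Cercopithecus, Danio, Drosophila, Helarctos, Listeria, Meleagris, Microtus, Mustela, Nyctereutes, Oncorhynchus, Oryza, Panthera, Saccharomyces, Schizosaccharomyces, Shigella, Sorghum, Streptococcus, Takifugu, Triticum, Triturus, Vespa, Xenopus, Zea

Tracing Schizosaccharomyces: it sits inside (((Sorghum,Oncorhynchus),(Cercopithecus,((Shigella,Meleagris),(Nyctereutes,((Triticum,Helarctos),Alnus))))),Schizosaccharomyces).
Tracing Cercopithecus: it sits inside (Cercopithecus,((Shigella,Meleagris),(Nyctereutes,((Triticum,Helarctos),Alnus)))).
Tracing Triturus: it sits inside ((Listeria,Mustela),Triturus).
The smallest clade enclosing all 3 is the whole tree (their MRCA is the root), so the answer is all 25 tips in alphabetical order.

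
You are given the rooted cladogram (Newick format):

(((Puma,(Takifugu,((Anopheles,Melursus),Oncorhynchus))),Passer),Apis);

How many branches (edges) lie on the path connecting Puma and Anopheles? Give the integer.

5

The MRCA of Puma and Anopheles is the node subtending (Puma,(Takifugu,((Anopheles,Melursus),Oncorhynchus))).
From Puma up to that node: 1 branch. From Anopheles up to the same node: 4 branches. Total: 1 + 4 = 5.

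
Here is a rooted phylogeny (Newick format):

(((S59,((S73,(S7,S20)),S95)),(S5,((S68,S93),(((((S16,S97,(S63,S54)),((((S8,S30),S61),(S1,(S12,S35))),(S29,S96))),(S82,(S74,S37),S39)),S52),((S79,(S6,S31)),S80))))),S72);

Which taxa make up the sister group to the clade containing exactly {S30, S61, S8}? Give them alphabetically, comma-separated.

S1, S12, S35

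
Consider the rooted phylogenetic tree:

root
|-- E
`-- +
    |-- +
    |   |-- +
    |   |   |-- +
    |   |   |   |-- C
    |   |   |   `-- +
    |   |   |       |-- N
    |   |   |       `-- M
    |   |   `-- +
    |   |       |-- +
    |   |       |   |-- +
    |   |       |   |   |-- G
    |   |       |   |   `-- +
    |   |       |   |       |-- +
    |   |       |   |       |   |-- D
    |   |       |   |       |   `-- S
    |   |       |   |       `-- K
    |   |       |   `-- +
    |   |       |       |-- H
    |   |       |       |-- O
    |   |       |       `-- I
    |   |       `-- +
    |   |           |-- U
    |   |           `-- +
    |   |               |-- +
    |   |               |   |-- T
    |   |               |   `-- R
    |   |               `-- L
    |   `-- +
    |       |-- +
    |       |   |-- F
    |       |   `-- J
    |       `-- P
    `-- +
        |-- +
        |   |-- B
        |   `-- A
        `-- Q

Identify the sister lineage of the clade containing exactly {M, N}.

C

The clade containing exactly {M, N} attaches to the tree at the node subtending (C,(N,M)).
The other lineage descending from that same node — the sister group — is the single tip C.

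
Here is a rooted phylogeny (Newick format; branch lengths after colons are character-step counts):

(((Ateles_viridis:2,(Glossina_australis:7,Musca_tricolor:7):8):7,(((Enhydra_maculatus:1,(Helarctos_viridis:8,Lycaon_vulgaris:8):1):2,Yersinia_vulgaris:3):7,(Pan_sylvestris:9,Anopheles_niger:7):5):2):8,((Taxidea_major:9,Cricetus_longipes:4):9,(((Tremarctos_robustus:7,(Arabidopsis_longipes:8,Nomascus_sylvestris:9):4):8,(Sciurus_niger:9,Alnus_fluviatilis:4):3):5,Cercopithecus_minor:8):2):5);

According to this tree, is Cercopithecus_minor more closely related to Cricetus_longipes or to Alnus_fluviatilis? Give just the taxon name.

The MRCA of Cercopithecus_minor and Alnus_fluviatilis subtends (((Tremarctos_robustus,(Arabidopsis_longipes,Nomascus_sylvestris)),(Sciurus_niger,Alnus_fluviatilis)),Cercopithecus_minor) (6 taxa).
The MRCA of Cercopithecus_minor and Cricetus_longipes subtends ((Taxidea_major,Cricetus_longipes),(((Tremarctos_robustus,(Arabidopsis_longipes,Nomascus_sylvestris)),(Sciurus_niger,Alnus_fluviatilis)),Cercopithecus_minor)) (8 taxa).
The first is nested inside the second, so Cercopithecus_minor shares a more recent common ancestor with Alnus_fluviatilis.

Alnus_fluviatilis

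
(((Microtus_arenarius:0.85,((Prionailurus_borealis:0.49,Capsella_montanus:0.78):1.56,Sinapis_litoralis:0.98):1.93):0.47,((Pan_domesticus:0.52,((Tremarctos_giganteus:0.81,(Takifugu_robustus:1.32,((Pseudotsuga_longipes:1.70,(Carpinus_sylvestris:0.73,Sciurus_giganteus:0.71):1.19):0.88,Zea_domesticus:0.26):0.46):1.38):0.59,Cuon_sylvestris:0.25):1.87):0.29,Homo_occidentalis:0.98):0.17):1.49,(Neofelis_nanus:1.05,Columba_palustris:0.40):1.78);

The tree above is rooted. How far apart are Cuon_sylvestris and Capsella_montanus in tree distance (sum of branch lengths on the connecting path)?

The path runs Cuon_sylvestris → … → MRCA → … → Capsella_montanus; the MRCA is the node subtending ((Microtus_arenarius,((Prionailurus_borealis,Capsella_montanus),Sinapis_litoralis)),((Pan_domesticus,((Tremarctos_giganteus,(Takifugu_robustus,((Pseudotsuga_longipes,(Carpinus_sylvestris,Sciurus_giganteus)),Zea_domesticus))),Cuon_sylvestris)),Homo_occidentalis)).
Branch lengths along that path: 0.25 + 1.87 + 0.29 + 0.17 + 0.47 + 1.93 + 1.56 + 0.78 = 7.32.

7.32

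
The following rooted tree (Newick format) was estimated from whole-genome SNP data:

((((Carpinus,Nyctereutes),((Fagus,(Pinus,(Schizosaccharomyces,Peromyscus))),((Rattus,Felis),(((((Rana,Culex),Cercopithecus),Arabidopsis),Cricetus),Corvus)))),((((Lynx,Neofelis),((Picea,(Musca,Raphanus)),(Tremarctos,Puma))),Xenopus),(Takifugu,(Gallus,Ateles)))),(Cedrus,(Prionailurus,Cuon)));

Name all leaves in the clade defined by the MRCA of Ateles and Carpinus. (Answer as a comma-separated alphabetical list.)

Tracing Ateles: it sits inside (Gallus,Ateles).
Tracing Carpinus: it sits inside (Carpinus,Nyctereutes).
The smallest clade enclosing both is (((Carpinus,Nyctereutes),((Fagus,(Pinus,(Schizosaccharomyces,Peromyscus))),((Rattus,Felis),(((((Rana,Culex),Cercopithecus),Arabidopsis),Cricetus),Corvus)))),((((Lynx,Neofelis),((Picea,(Musca,Raphanus)),(Tremarctos,Puma))),Xenopus),(Takifugu,(Gallus,Ateles)))); the answer is its 25 terminal taxa in alphabetical order.

Arabidopsis, Ateles, Carpinus, Cercopithecus, Corvus, Cricetus, Culex, Fagus, Felis, Gallus, Lynx, Musca, Neofelis, Nyctereutes, Peromyscus, Picea, Pinus, Puma, Rana, Raphanus, Rattus, Schizosaccharomyces, Takifugu, Tremarctos, Xenopus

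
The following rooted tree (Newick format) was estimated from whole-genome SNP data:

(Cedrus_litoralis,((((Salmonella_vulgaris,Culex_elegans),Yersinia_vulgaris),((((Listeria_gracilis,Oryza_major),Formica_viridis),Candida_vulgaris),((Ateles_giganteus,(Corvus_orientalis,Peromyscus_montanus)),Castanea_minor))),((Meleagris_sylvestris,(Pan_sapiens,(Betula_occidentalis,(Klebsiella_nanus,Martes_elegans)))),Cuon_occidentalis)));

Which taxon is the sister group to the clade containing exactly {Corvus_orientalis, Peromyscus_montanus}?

The clade containing exactly {Corvus_orientalis, Peromyscus_montanus} attaches to the tree at the node subtending (Ateles_giganteus,(Corvus_orientalis,Peromyscus_montanus)).
The other lineage descending from that same node — the sister group — is the single tip Ateles_giganteus.

Ateles_giganteus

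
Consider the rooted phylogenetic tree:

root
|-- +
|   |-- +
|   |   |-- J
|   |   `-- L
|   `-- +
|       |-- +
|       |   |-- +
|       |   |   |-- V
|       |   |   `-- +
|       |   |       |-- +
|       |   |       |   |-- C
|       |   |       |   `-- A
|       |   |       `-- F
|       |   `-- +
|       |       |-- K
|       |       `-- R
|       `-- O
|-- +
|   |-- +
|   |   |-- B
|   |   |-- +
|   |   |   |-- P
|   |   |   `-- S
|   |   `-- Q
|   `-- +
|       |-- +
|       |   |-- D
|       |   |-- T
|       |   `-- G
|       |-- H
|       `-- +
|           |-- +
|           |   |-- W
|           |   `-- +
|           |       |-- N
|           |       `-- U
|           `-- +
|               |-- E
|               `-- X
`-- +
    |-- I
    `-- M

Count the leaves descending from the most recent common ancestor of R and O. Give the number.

7

The MRCA of R and O is the node subtending (((V,((C,A),F)),(K,R)),O).
That clade contains 7 terminal taxa: A, C, F, K, O, R, V.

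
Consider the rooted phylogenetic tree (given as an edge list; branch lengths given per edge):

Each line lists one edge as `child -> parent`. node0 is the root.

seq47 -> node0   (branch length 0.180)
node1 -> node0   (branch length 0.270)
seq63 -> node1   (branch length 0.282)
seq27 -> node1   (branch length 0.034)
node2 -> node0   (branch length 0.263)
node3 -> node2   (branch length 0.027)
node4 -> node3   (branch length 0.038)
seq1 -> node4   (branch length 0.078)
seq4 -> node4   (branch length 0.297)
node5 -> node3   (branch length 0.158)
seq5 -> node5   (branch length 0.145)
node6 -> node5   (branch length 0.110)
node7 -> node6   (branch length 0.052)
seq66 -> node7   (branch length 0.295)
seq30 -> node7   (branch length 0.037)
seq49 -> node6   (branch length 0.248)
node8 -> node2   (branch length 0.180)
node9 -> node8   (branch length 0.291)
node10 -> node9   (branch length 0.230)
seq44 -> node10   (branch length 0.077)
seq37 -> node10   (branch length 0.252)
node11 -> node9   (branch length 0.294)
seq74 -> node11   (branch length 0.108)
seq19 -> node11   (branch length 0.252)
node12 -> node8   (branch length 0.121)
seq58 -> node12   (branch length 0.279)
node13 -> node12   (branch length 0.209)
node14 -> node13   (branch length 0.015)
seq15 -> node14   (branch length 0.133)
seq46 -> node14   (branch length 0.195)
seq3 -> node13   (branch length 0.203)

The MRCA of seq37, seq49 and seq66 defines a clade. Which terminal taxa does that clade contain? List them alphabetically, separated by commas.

seq1, seq15, seq19, seq3, seq30, seq37, seq4, seq44, seq46, seq49, seq5, seq58, seq66, seq74

Tracing seq37: it sits inside (seq44,seq37).
Tracing seq49: it sits inside ((seq66,seq30),seq49).
Tracing seq66: it sits inside (seq66,seq30).
The smallest clade enclosing all 3 is (((seq1,seq4),(seq5,((seq66,seq30),seq49))),(((seq44,seq37),(seq74,seq19)),(seq58,((seq15,seq46),seq3)))); the answer is its 14 terminal taxa in alphabetical order.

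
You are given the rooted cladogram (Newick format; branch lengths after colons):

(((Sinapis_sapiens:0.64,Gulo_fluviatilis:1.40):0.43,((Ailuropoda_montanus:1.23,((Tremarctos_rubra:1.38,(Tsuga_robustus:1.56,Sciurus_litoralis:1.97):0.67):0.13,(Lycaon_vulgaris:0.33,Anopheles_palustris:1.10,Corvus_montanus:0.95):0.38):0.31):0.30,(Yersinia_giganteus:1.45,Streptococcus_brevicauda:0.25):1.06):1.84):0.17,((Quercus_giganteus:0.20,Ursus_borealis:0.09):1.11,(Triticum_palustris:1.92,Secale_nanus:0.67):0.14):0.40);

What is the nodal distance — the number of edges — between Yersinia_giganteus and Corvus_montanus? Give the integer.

The MRCA of Yersinia_giganteus and Corvus_montanus is the node subtending ((Ailuropoda_montanus,((Tremarctos_rubra,(Tsuga_robustus,Sciurus_litoralis)),(Lycaon_vulgaris,Anopheles_palustris,Corvus_montanus))),(Yersinia_giganteus,Streptococcus_brevicauda)).
From Yersinia_giganteus up to that node: 2 branches. From Corvus_montanus up to the same node: 4 branches. Total: 2 + 4 = 6.

6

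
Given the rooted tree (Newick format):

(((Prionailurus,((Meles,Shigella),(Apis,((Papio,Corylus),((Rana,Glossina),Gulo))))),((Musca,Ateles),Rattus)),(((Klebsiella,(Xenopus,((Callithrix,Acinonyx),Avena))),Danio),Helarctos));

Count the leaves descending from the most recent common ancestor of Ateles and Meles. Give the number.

The MRCA of Ateles and Meles is the node subtending ((Prionailurus,((Meles,Shigella),(Apis,((Papio,Corylus),((Rana,Glossina),Gulo))))),((Musca,Ateles),Rattus)).
That clade contains 12 terminal taxa: Apis, Ateles, Corylus, Glossina, Gulo, Meles, Musca, Papio, Prionailurus, Rana, Rattus, Shigella.

12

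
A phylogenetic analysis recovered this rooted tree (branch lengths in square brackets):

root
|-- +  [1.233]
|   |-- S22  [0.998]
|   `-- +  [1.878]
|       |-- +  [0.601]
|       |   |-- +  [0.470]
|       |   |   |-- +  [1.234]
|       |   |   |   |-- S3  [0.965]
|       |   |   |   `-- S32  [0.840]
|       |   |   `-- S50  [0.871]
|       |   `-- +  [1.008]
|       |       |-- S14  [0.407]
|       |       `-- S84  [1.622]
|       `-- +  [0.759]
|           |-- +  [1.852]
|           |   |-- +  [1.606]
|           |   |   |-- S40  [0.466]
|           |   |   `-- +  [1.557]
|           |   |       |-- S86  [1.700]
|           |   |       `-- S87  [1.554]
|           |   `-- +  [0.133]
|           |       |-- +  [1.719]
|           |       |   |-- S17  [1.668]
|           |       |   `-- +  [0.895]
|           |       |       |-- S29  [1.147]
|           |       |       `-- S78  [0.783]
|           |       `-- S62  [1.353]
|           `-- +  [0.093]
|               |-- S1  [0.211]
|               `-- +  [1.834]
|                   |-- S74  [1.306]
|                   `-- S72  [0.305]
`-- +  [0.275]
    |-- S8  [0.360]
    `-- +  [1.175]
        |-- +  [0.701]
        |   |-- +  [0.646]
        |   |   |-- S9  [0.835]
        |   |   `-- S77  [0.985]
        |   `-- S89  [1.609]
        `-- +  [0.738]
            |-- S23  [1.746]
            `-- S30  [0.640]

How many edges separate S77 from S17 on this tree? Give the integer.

12

The MRCA of S77 and S17 is the root of the tree.
From S77 up to that node: 5 branches. From S17 up to the same node: 7 branches. Total: 5 + 7 = 12.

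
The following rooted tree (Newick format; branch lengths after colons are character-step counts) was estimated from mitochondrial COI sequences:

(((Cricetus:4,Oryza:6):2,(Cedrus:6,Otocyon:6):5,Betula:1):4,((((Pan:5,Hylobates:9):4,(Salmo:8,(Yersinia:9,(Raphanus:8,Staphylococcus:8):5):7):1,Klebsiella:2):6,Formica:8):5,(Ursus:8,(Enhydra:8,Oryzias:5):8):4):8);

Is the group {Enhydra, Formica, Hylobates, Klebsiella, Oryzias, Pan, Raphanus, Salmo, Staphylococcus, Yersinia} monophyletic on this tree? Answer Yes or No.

No

The MRCA of the listed taxa subtends ((((Pan,Hylobates),(Salmo,(Yersinia,(Raphanus,Staphylococcus))),Klebsiella),Formica),(Ursus,(Enhydra,Oryzias))).
That clade also contains Ursus, which is not in the proposed group, so the group is not monophyletic.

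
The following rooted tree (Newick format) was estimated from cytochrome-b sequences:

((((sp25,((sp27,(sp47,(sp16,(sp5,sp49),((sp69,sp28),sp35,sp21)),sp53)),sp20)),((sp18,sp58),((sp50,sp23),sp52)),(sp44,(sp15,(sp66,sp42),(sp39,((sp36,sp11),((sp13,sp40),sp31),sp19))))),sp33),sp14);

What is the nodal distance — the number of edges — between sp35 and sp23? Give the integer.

11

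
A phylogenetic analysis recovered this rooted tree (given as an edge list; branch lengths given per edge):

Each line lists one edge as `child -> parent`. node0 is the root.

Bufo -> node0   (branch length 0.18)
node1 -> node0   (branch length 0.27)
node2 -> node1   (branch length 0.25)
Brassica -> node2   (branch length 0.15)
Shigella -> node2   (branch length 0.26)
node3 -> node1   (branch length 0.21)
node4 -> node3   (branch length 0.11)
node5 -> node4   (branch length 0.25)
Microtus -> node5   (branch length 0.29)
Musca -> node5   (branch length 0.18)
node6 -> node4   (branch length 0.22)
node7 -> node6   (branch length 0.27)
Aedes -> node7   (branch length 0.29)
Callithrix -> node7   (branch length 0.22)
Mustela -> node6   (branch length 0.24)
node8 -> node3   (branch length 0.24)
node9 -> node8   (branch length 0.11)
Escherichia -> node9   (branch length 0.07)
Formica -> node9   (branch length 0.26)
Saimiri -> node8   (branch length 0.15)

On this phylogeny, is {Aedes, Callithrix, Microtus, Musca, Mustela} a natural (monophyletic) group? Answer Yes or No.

Yes

The most recent common ancestor of these taxa subtends ((Microtus,Musca),((Aedes,Callithrix),Mustela)).
That clade has exactly 5 tips — every listed taxon and nothing else — so the group is monophyletic.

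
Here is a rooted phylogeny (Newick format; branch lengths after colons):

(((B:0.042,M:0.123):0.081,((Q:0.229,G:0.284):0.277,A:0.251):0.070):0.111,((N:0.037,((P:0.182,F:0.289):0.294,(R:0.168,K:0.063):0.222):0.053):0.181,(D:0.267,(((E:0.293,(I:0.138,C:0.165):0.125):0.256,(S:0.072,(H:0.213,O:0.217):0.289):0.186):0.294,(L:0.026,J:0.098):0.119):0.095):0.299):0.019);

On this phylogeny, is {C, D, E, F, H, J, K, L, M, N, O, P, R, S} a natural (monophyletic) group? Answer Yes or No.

The MRCA of the listed taxa is the root, so the smallest clade containing them is the whole tree.
That clade also contains A, B, G, I, Q, which are not in the proposed group, so the group is not monophyletic.

No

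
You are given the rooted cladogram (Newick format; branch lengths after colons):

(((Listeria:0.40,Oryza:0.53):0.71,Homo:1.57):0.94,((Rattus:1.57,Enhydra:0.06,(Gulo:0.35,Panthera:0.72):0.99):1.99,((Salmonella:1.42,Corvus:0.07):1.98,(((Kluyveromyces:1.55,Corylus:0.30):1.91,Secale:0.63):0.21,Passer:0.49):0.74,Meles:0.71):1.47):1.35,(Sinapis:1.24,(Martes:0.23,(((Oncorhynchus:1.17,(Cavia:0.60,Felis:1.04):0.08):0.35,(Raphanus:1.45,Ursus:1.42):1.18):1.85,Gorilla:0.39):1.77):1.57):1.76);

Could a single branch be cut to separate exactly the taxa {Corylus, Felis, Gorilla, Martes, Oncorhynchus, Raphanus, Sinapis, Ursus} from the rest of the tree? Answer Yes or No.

No

The MRCA of the listed taxa is the root, so the smallest clade containing them is the whole tree.
That clade also contains Cavia, Corvus, Enhydra, Gulo, Homo, Kluyveromyces, Listeria, Meles, Oryza, Panthera, Passer, Rattus, Salmonella, Secale, which are not in the proposed group, so the group is not monophyletic.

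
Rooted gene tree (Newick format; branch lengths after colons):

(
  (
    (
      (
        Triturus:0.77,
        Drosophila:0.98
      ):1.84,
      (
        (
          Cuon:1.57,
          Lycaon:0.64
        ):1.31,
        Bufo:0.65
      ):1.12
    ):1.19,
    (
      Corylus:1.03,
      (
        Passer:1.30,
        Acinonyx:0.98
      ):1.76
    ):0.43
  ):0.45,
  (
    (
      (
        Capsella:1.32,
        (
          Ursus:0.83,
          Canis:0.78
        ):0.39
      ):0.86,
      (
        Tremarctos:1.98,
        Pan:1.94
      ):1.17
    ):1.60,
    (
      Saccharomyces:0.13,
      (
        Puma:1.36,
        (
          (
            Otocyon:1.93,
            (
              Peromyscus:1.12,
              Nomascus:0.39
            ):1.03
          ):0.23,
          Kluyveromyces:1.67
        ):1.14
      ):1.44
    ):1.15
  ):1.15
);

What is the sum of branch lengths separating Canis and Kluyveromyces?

9.03

The path runs Canis → … → MRCA → … → Kluyveromyces; the MRCA is the node subtending (((Capsella,(Ursus,Canis)),(Tremarctos,Pan)),(Saccharomyces,(Puma,((Otocyon,(Peromyscus,Nomascus)),Kluyveromyces)))).
Branch lengths along that path: 0.78 + 0.39 + 0.86 + 1.60 + 1.15 + 1.44 + 1.14 + 1.67 = 9.03.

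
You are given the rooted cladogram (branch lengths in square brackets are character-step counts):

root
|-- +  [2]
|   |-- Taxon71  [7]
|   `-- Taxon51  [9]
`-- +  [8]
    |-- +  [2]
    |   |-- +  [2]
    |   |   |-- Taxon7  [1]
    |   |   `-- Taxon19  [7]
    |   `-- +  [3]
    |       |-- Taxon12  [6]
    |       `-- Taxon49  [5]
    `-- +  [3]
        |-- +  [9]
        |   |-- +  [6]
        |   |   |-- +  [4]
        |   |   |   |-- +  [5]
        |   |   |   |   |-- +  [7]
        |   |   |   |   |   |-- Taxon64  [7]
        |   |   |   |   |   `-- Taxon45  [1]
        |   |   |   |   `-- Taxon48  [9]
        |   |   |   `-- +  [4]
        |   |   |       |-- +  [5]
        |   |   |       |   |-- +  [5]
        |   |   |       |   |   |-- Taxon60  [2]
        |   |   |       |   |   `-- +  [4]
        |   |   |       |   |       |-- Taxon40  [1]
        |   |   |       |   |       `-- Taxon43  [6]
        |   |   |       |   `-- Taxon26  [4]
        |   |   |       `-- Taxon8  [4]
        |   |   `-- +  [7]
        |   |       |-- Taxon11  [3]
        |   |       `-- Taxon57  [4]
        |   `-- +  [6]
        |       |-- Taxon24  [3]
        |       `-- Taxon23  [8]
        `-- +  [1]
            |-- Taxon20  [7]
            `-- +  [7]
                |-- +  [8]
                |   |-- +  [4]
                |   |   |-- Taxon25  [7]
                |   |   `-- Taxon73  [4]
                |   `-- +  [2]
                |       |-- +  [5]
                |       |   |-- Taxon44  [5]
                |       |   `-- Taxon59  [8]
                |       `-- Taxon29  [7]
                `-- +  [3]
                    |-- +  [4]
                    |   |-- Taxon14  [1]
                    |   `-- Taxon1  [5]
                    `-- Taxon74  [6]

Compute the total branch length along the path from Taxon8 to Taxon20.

The path runs Taxon8 → … → MRCA → … → Taxon20; the MRCA is the node subtending ((((((Taxon64,Taxon45),Taxon48),(((Taxon60,(Taxon40,Taxon43)),Taxon26),Taxon8)),(Taxon11,Taxon57)),(Taxon24,Taxon23)),(Taxon20,(((Taxon25,Taxon73),((Taxon44,Taxon59),Taxon29)),((Taxon14,Taxon1),Taxon74)))).
Branch lengths along that path: 4 + 4 + 4 + 6 + 9 + 1 + 7 = 35.

35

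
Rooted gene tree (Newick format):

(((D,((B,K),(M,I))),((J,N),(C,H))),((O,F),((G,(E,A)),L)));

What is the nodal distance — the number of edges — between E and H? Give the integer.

The MRCA of E and H is the root of the tree.
From E up to that node: 5 branches. From H up to the same node: 4 branches. Total: 5 + 4 = 9.

9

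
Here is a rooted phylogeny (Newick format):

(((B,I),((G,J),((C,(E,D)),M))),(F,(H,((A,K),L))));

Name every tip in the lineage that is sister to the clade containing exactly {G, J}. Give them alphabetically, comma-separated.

The clade containing exactly {G, J} attaches to the tree at the node subtending ((G,J),((C,(E,D)),M)).
The other lineage descending from that same node — the sister group — is ((C,(E,D)),M); its 4 tips in alphabetical order are the answer.

C, D, E, M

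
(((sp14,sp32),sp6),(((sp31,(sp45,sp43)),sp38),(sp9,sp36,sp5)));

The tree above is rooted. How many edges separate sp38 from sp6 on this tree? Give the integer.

5

The MRCA of sp38 and sp6 is the root of the tree.
From sp38 up to that node: 3 branches. From sp6 up to the same node: 2 branches. Total: 3 + 2 = 5.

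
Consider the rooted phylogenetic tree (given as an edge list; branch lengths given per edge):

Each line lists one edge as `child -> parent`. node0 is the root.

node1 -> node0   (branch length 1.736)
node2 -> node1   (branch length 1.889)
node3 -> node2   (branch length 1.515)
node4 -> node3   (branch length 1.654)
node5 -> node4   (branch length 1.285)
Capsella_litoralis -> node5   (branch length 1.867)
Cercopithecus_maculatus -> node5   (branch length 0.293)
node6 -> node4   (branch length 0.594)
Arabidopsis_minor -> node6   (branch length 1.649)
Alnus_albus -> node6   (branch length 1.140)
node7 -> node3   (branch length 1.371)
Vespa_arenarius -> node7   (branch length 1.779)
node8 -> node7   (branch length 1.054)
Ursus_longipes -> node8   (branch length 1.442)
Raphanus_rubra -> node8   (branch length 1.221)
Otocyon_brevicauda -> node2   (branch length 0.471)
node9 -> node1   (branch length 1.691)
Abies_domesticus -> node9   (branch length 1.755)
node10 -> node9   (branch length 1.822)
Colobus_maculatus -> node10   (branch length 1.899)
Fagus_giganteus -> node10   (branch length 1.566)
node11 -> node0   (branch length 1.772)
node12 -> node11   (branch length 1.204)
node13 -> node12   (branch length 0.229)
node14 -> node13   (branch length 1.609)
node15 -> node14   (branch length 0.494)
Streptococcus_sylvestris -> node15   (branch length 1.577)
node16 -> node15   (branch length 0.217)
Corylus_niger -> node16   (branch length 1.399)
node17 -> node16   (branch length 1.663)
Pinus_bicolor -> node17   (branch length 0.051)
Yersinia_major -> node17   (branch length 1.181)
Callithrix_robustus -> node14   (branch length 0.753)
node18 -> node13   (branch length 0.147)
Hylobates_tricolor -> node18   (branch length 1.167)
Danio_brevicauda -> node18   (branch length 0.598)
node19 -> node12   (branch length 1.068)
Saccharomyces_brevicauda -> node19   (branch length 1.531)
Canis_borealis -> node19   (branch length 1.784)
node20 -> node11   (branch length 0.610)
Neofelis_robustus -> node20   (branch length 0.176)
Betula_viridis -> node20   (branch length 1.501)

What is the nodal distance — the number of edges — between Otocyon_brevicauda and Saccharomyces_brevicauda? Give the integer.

The MRCA of Otocyon_brevicauda and Saccharomyces_brevicauda is the root of the tree.
From Otocyon_brevicauda up to that node: 3 branches. From Saccharomyces_brevicauda up to the same node: 4 branches. Total: 3 + 4 = 7.

7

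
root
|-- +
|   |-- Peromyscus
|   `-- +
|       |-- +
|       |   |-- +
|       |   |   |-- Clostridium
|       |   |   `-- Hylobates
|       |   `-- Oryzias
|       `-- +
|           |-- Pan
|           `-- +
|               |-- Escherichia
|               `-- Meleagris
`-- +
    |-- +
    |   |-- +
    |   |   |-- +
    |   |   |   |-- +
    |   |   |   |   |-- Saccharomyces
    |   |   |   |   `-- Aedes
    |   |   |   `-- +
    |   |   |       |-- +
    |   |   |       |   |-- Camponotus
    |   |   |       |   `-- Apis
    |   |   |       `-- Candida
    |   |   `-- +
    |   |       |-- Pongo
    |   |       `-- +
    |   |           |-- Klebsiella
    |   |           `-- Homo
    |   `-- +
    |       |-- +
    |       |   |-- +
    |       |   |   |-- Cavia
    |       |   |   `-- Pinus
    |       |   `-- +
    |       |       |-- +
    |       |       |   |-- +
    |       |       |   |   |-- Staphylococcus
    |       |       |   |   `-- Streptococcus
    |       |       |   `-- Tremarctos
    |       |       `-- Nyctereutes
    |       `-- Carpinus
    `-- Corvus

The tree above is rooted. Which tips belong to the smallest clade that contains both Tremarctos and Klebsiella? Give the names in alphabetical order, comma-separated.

Aedes, Apis, Camponotus, Candida, Carpinus, Cavia, Homo, Klebsiella, Nyctereutes, Pinus, Pongo, Saccharomyces, Staphylococcus, Streptococcus, Tremarctos

Tracing Tremarctos: it sits inside ((Staphylococcus,Streptococcus),Tremarctos).
Tracing Klebsiella: it sits inside (Klebsiella,Homo).
The smallest clade enclosing both is ((((Saccharomyces,Aedes),((Camponotus,Apis),Candida)),(Pongo,(Klebsiella,Homo))),(((Cavia,Pinus),(((Staphylococcus,Streptococcus),Tremarctos),Nyctereutes)),Carpinus)); the answer is its 15 terminal taxa in alphabetical order.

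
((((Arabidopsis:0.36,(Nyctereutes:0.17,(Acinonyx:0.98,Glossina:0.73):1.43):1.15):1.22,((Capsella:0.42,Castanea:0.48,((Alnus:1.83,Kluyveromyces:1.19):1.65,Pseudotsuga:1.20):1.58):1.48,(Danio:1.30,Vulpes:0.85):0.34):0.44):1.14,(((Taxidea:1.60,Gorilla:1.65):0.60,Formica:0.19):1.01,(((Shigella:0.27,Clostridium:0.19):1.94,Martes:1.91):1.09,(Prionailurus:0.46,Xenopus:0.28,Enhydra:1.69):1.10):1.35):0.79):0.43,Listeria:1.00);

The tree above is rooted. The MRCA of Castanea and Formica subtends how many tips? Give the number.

The MRCA of Castanea and Formica is the node subtending (((Arabidopsis,(Nyctereutes,(Acinonyx,Glossina))),((Capsella,Castanea,((Alnus,Kluyveromyces),Pseudotsuga)),(Danio,Vulpes))),(((Taxidea,Gorilla),Formica),(((Shigella,Clostridium),Martes),(Prionailurus,Xenopus,Enhydra)))).
That clade contains 20 terminal taxa: Acinonyx, Alnus, Arabidopsis, Capsella, Castanea, Clostridium, Danio, Enhydra, Formica, Glossina, Gorilla, Kluyveromyces, Martes, Nyctereutes, Prionailurus, Pseudotsuga, Shigella, Taxidea, Vulpes, Xenopus.

20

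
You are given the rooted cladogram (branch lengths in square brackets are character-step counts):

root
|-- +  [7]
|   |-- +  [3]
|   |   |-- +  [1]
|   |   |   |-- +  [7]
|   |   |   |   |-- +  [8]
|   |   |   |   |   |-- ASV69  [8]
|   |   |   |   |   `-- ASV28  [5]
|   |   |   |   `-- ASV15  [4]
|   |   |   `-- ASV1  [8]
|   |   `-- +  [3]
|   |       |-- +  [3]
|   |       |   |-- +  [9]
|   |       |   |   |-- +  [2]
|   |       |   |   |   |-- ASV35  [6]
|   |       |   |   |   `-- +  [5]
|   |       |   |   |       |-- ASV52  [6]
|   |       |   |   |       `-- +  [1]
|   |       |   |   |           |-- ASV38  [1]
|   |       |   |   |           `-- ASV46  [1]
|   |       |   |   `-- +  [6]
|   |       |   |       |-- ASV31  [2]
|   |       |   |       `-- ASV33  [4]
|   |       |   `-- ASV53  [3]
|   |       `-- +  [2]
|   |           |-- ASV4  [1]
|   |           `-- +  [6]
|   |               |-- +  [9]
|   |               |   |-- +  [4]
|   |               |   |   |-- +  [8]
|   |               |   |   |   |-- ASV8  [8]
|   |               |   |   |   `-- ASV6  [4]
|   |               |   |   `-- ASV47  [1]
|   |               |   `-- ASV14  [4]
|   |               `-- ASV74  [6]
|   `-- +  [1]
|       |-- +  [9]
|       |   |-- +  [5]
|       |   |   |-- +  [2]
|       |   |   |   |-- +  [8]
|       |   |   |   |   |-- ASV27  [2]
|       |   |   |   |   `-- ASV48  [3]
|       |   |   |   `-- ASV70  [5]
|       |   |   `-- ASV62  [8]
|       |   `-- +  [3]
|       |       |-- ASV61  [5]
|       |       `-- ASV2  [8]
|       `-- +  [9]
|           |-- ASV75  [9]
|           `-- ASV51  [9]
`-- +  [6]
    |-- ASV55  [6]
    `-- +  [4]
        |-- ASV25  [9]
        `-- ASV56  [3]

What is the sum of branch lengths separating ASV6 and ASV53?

39

The path runs ASV6 → … → MRCA → … → ASV53; the MRCA is the node subtending ((((ASV35,(ASV52,(ASV38,ASV46))),(ASV31,ASV33)),ASV53),(ASV4,((((ASV8,ASV6),ASV47),ASV14),ASV74))).
Branch lengths along that path: 4 + 8 + 4 + 9 + 6 + 2 + 3 + 3 = 39.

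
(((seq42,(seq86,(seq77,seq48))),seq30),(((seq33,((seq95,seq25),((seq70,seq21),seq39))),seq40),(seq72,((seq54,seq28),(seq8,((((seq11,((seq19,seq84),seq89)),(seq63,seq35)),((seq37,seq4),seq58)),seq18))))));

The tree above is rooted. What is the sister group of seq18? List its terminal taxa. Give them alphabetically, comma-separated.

seq11, seq19, seq35, seq37, seq4, seq58, seq63, seq84, seq89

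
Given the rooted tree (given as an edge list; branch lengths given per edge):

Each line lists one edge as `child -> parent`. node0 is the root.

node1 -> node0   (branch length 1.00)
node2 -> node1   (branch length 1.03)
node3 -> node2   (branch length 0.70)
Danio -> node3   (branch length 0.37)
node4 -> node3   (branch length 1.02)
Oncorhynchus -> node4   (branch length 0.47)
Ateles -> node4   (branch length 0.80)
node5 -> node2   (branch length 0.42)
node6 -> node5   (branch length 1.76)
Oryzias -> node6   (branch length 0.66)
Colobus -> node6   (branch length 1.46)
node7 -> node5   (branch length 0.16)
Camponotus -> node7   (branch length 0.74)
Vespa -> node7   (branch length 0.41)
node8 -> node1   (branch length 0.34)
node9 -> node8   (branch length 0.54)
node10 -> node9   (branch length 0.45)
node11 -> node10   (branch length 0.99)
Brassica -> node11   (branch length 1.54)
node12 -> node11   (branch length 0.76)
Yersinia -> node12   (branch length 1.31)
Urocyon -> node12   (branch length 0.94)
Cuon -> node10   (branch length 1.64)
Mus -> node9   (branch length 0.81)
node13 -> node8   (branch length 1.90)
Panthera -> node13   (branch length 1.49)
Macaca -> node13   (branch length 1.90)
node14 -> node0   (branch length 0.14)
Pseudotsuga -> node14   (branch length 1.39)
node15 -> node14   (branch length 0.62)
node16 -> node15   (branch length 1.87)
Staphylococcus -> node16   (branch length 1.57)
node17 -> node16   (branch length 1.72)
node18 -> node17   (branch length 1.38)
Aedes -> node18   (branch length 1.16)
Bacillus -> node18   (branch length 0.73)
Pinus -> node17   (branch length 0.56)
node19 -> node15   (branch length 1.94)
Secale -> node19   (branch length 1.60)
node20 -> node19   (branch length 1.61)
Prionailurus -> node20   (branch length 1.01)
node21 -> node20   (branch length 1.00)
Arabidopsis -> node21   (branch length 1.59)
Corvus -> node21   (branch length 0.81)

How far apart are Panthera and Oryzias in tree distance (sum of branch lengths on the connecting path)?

7.60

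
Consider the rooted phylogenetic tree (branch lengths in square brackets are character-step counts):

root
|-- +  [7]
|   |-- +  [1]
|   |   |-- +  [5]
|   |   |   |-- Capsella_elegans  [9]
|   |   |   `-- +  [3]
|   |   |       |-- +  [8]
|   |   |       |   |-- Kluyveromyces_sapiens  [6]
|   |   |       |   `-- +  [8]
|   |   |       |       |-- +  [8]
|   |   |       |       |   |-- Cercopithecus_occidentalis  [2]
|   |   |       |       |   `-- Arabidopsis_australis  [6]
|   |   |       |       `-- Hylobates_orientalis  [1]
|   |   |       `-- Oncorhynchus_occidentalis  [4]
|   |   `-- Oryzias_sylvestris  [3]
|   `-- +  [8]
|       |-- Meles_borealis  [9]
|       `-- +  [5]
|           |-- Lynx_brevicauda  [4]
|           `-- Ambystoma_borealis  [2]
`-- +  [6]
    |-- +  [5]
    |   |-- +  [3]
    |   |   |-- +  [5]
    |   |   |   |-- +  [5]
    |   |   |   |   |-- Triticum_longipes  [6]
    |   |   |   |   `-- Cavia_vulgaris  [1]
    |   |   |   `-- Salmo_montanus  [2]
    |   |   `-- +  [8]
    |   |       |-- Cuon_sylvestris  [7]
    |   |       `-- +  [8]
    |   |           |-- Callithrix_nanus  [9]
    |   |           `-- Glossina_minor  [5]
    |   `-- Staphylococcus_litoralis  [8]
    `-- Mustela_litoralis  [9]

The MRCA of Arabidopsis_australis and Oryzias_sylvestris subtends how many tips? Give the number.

The MRCA of Arabidopsis_australis and Oryzias_sylvestris is the node subtending ((Capsella_elegans,((Kluyveromyces_sapiens,((Cercopithecus_occidentalis,Arabidopsis_australis),Hylobates_orientalis)),Oncorhynchus_occidentalis)),Oryzias_sylvestris).
That clade contains 7 terminal taxa: Arabidopsis_australis, Capsella_elegans, Cercopithecus_occidentalis, Hylobates_orientalis, Kluyveromyces_sapiens, Oncorhynchus_occidentalis, Oryzias_sylvestris.

7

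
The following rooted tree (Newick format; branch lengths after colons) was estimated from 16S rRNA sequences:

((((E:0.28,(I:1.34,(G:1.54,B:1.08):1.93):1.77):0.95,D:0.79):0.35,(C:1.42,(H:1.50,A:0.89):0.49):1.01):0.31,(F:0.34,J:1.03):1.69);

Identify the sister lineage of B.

B attaches to the tree at the node subtending (G,B).
The other lineage descending from that same node — the sister group — is the single tip G.

G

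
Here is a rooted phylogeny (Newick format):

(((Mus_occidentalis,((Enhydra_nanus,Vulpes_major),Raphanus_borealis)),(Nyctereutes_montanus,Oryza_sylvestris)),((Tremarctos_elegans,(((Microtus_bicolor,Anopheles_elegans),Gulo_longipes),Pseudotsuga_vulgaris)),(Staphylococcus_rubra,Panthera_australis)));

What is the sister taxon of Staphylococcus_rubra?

Panthera_australis

Staphylococcus_rubra attaches to the tree at the node subtending (Staphylococcus_rubra,Panthera_australis).
The other lineage descending from that same node — the sister group — is the single tip Panthera_australis.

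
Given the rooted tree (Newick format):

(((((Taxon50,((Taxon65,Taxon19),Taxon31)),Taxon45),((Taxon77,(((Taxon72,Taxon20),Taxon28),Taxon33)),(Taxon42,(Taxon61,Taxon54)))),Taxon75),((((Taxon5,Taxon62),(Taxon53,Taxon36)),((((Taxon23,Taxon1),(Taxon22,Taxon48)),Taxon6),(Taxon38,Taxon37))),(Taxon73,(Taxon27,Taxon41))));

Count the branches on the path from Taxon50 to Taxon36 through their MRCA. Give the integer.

The MRCA of Taxon50 and Taxon36 is the root of the tree.
From Taxon50 up to that node: 5 branches. From Taxon36 up to the same node: 5 branches. Total: 5 + 5 = 10.

10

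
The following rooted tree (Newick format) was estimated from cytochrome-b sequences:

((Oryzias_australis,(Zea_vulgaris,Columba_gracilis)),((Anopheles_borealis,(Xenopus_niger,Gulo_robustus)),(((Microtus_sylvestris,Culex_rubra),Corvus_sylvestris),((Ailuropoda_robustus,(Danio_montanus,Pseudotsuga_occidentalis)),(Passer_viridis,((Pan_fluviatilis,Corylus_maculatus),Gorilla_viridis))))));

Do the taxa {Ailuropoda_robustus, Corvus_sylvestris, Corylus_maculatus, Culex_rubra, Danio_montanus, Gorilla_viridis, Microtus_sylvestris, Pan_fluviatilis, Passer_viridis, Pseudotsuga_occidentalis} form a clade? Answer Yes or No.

The most recent common ancestor of these taxa subtends (((Microtus_sylvestris,Culex_rubra),Corvus_sylvestris),((Ailuropoda_robustus,(Danio_montanus,Pseudotsuga_occidentalis)),(Passer_viridis,((Pan_fluviatilis,Corylus_maculatus),Gorilla_viridis)))).
That clade has exactly 10 tips — every listed taxon and nothing else — so the group is monophyletic.

Yes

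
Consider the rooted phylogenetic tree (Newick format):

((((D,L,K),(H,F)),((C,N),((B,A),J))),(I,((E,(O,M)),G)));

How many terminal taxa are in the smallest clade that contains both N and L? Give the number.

10

The MRCA of N and L is the node subtending (((D,L,K),(H,F)),((C,N),((B,A),J))).
That clade contains 10 terminal taxa: A, B, C, D, F, H, J, K, L, N.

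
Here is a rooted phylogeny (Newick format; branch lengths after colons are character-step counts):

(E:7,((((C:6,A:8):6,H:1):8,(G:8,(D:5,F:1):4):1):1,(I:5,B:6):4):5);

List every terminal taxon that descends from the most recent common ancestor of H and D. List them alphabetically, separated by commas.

Tracing H: it sits inside ((C,A),H).
Tracing D: it sits inside (D,F).
The smallest clade enclosing both is (((C,A),H),(G,(D,F))); the answer is its 6 terminal taxa in alphabetical order.

A, C, D, F, G, H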